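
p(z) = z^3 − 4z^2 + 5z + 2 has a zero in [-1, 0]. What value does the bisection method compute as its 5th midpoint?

-0.34375

p(-0.5) = -1.625 < 0, so the root lies in [-0.5, 0]
p(-0.25) = 0.484375 > 0, so the root lies in [-0.5, -0.25]
p(-0.375) = -0.490234 < 0, so the root lies in [-0.375, -0.25]
p(-0.3125) = 0.0164 > 0, so the root lies in [-0.375, -0.3125]
p(-0.34375) = -0.232 < 0, so the root lies in [-0.34375, -0.3125]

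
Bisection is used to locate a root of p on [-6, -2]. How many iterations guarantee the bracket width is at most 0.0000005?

Width after n steps is 4/2^n. Need 2^n ≥ 4/0.0000005 = 8000000.
2^22 = 4194304 < 8000000 ≤ 2^23 = 8388608, so n = 23.

23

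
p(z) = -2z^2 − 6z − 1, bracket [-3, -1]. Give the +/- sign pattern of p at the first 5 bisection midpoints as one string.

+++-+

m = -2, p(m) = 3 (+); new bracket [-3, -2]
m = -2.5, p(m) = 1.5 (+); new bracket [-3, -2.5]
m = -2.75, p(m) = 0.375 (+); new bracket [-3, -2.75]
m = -2.875, p(m) = -0.2812 (−); new bracket [-2.875, -2.75]
m = -2.8125, p(m) = 0.0547 (+); new bracket [-2.875, -2.8125]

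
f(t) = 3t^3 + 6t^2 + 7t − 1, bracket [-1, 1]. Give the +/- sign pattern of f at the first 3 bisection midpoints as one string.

-++

m = 0, f(m) = -1 (−); new bracket [0, 1]
m = 0.5, f(m) = 4.375 (+); new bracket [0, 0.5]
m = 0.25, f(m) = 1.171875 (+); new bracket [0, 0.25]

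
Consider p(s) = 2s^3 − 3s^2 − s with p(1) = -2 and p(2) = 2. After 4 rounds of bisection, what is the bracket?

[1.75, 1.8125]

m = 1.5, p(m) = -1.5 (−); new bracket [1.5, 2]
m = 1.75, p(m) = -0.21875 (−); new bracket [1.75, 2]
m = 1.875, p(m) = 0.761719 (+); new bracket [1.75, 1.875]
m = 1.8125, p(m) = 0.2407 (+); new bracket [1.75, 1.8125]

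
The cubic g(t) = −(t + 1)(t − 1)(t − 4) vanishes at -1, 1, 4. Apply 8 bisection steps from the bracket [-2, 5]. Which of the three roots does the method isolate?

4

m = 1.5, g(m) = 3.125 (+); new bracket [1.5, 5]
m = 3.25, g(m) = 7.171875 (+); new bracket [3.25, 5]
m = 4.125, g(m) = -2.001953 (−); new bracket [3.25, 4.125]
m = 3.6875, g(m) = 3.9368 (+); new bracket [3.6875, 4.125]
m = 3.90625, g(m) = 1.3368 (+); new bracket [3.90625, 4.125]
m = 4.015625, g(m) = -0.2363 (−); new bracket [3.90625, 4.015625]
m = 3.9609375, g(m) = 0.5738 (+); new bracket [3.9609375, 4.015625]
m = 3.98828125, g(m) = 0.1747 (+); new bracket [3.98828125, 4.015625]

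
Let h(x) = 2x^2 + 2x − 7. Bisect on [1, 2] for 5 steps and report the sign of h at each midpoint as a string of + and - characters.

+--+-

x = 1.5 gives h = 0.5, positive; keep [1, 1.5]
x = 1.25 gives h = -1.375, negative; keep [1.25, 1.5]
x = 1.375 gives h = -0.46875, negative; keep [1.375, 1.5]
x = 1.4375 gives h = 0.0078, positive; keep [1.375, 1.4375]
x = 1.40625 gives h = -0.2324, negative; keep [1.40625, 1.4375]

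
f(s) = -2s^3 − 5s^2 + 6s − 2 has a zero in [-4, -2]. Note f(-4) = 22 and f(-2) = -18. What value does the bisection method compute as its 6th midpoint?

-3.46875

midpoint -3: f = -11 < 0 → [-4, -3]
midpoint -3.5: f = 1.5 > 0 → [-3.5, -3]
midpoint -3.25: f = -5.65625 < 0 → [-3.5, -3.25]
midpoint -3.375: f = -2.3164 < 0 → [-3.5, -3.375]
midpoint -3.4375: f = -0.4692 < 0 → [-3.5, -3.4375]
midpoint -3.46875: f = 0.4999 > 0 → [-3.46875, -3.4375]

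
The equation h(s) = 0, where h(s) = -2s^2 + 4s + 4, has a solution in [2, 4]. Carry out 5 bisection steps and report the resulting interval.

s = 3 gives h = -2, negative; keep [2, 3]
s = 2.5 gives h = 1.5, positive; keep [2.5, 3]
s = 2.75 gives h = -0.125, negative; keep [2.5, 2.75]
s = 2.625 gives h = 0.7188, positive; keep [2.625, 2.75]
s = 2.6875 gives h = 0.3047, positive; keep [2.6875, 2.75]

[2.6875, 2.75]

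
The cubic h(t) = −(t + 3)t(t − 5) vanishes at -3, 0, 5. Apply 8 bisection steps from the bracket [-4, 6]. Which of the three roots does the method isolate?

5

m = 1, h(m) = 16 (+); new bracket [1, 6]
m = 3.5, h(m) = 34.125 (+); new bracket [3.5, 6]
m = 4.75, h(m) = 9.203125 (+); new bracket [4.75, 6]
m = 5.375, h(m) = -16.8809 (−); new bracket [4.75, 5.375]
m = 5.0625, h(m) = -2.551 (−); new bracket [4.75, 5.0625]
m = 4.90625, h(m) = 3.6366 (+); new bracket [4.90625, 5.0625]
m = 4.984375, h(m) = 0.6218 (+); new bracket [4.984375, 5.0625]
m = 5.0234375, h(m) = -0.9447 (−); new bracket [4.984375, 5.0234375]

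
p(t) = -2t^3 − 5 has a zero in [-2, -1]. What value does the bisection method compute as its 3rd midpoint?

-1.375

midpoint -1.5: p = 1.75 > 0 → [-1.5, -1]
midpoint -1.25: p = -1.09375 < 0 → [-1.5, -1.25]
midpoint -1.375: p = 0.199219 > 0 → [-1.375, -1.25]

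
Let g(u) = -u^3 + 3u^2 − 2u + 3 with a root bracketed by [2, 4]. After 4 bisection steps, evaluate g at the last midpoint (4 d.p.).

g(3) = -3 < 0, so the root lies in [2, 3]
g(2.5) = 1.125 > 0, so the root lies in [2.5, 3]
g(2.75) = -0.609375 < 0, so the root lies in [2.5, 2.75]
g(2.625) = 0.334 > 0, so the root lies in [2.625, 2.75]

0.3340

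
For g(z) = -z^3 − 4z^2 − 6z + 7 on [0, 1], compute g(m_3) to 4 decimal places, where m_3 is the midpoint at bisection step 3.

1.4434

midpoint 0.5: g = 2.875 > 0 → [0.5, 1]
midpoint 0.75: g = -0.171875 < 0 → [0.5, 0.75]
midpoint 0.625: g = 1.443359 > 0 → [0.625, 0.75]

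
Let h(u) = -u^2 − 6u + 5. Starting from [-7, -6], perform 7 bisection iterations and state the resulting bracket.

[-6.7421875, -6.734375]

h(-6.5) = 1.75 > 0, so the root lies in [-7, -6.5]
h(-6.75) = -0.0625 < 0, so the root lies in [-6.75, -6.5]
h(-6.625) = 0.859375 > 0, so the root lies in [-6.75, -6.625]
h(-6.6875) = 0.4023 > 0, so the root lies in [-6.75, -6.6875]
h(-6.71875) = 0.1709 > 0, so the root lies in [-6.75, -6.71875]
h(-6.734375) = 0.0544 > 0, so the root lies in [-6.75, -6.734375]
h(-6.7421875) = -0.004 < 0, so the root lies in [-6.7421875, -6.734375]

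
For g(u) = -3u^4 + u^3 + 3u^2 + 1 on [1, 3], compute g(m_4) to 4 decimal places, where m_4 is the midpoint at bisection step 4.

midpoint 2: g = -27 < 0 → [1, 2]
midpoint 1.5: g = -4.0625 < 0 → [1, 1.5]
midpoint 1.25: g = 0.316406 > 0 → [1.25, 1.5]
midpoint 1.375: g = -1.4519 < 0 → [1.25, 1.375]

-1.4519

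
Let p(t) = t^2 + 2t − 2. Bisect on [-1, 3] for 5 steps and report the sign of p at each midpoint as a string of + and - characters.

m = 1, p(m) = 1 (+); new bracket [-1, 1]
m = 0, p(m) = -2 (−); new bracket [0, 1]
m = 0.5, p(m) = -0.75 (−); new bracket [0.5, 1]
m = 0.75, p(m) = 0.0625 (+); new bracket [0.5, 0.75]
m = 0.625, p(m) = -0.3594 (−); new bracket [0.625, 0.75]

+--+-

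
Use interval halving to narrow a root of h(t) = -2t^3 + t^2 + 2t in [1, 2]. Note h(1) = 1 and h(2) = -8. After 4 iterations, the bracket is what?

t = 1.5 gives h = -1.5, negative; keep [1, 1.5]
t = 1.25 gives h = 0.15625, positive; keep [1.25, 1.5]
t = 1.375 gives h = -0.558594, negative; keep [1.25, 1.375]
t = 1.3125 gives h = -0.1743, negative; keep [1.25, 1.3125]

[1.25, 1.3125]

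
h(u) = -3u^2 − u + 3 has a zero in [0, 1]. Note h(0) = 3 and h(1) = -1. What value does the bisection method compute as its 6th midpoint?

h(0.5) = 1.75 > 0, so the root lies in [0.5, 1]
h(0.75) = 0.5625 > 0, so the root lies in [0.75, 1]
h(0.875) = -0.171875 < 0, so the root lies in [0.75, 0.875]
h(0.8125) = 0.207 > 0, so the root lies in [0.8125, 0.875]
h(0.84375) = 0.0205 > 0, so the root lies in [0.84375, 0.875]
h(0.859375) = -0.075 < 0, so the root lies in [0.84375, 0.859375]

0.859375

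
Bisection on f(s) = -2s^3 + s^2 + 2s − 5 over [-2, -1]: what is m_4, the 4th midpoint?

m = -1.5, f(m) = 1 (+); new bracket [-1.5, -1]
m = -1.25, f(m) = -2.03125 (−); new bracket [-1.5, -1.25]
m = -1.375, f(m) = -0.660156 (−); new bracket [-1.5, -1.375]
m = -1.4375, f(m) = 0.1323 (+); new bracket [-1.4375, -1.375]

-1.4375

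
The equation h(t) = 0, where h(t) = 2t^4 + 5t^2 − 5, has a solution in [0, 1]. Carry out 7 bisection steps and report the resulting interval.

m = 0.5, h(m) = -3.625 (−); new bracket [0.5, 1]
m = 0.75, h(m) = -1.554688 (−); new bracket [0.75, 1]
m = 0.875, h(m) = 0.000488 (+); new bracket [0.75, 0.875]
m = 0.8125, h(m) = -0.8276 (−); new bracket [0.8125, 0.875]
m = 0.84375, h(m) = -0.4268 (−); new bracket [0.84375, 0.875]
m = 0.859375, h(m) = -0.2165 (−); new bracket [0.859375, 0.875]
m = 0.8671875, h(m) = -0.1089 (−); new bracket [0.8671875, 0.875]

[0.8671875, 0.875]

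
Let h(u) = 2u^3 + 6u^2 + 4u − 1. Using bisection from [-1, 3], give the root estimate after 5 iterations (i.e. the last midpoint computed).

0.125

midpoint 1: h = 11 > 0 → [-1, 1]
midpoint 0: h = -1 < 0 → [0, 1]
midpoint 0.5: h = 2.75 > 0 → [0, 0.5]
midpoint 0.25: h = 0.4062 > 0 → [0, 0.25]
midpoint 0.125: h = -0.4023 < 0 → [0.125, 0.25]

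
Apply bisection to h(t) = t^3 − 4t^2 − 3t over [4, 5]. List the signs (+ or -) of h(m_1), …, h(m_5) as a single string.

-+-++

midpoint 4.5: h = -3.375 < 0 → [4.5, 5]
midpoint 4.75: h = 2.671875 > 0 → [4.5, 4.75]
midpoint 4.625: h = -0.505859 < 0 → [4.625, 4.75]
midpoint 4.6875: h = 1.0437 > 0 → [4.625, 4.6875]
midpoint 4.65625: h = 0.2592 > 0 → [4.625, 4.65625]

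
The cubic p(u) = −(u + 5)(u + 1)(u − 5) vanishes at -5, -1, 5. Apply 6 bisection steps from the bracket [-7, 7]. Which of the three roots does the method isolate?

5

midpoint 0: p = 25 > 0 → [0, 7]
midpoint 3.5: p = 57.375 > 0 → [3.5, 7]
midpoint 5.25: p = -16.015625 < 0 → [3.5, 5.25]
midpoint 4.375: p = 31.4941 > 0 → [4.375, 5.25]
midpoint 4.8125: p = 10.6941 > 0 → [4.8125, 5.25]
midpoint 5.03125: p = -1.8907 < 0 → [4.8125, 5.03125]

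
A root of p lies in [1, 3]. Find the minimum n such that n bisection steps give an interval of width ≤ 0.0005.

12

Width after n steps is 2/2^n. Need 2^n ≥ 2/0.0005 = 4000.
2^11 = 2048 < 4000 ≤ 2^12 = 4096, so n = 12.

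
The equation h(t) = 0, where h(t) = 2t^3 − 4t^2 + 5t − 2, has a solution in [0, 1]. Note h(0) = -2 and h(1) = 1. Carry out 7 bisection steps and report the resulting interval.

[0.6015625, 0.609375]

m = 0.5, h(m) = -0.25 (−); new bracket [0.5, 1]
m = 0.75, h(m) = 0.34375 (+); new bracket [0.5, 0.75]
m = 0.625, h(m) = 0.050781 (+); new bracket [0.5, 0.625]
m = 0.5625, h(m) = -0.0972 (−); new bracket [0.5625, 0.625]
m = 0.59375, h(m) = -0.0228 (−); new bracket [0.59375, 0.625]
m = 0.609375, h(m) = 0.0141 (+); new bracket [0.59375, 0.609375]
m = 0.6015625, h(m) = -0.0043 (−); new bracket [0.6015625, 0.609375]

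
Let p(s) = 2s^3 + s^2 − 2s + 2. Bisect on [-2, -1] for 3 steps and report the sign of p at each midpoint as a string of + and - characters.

p(-1.5) = 0.5 > 0, so the root lies in [-2, -1.5]
p(-1.75) = -2.15625 < 0, so the root lies in [-1.75, -1.5]
p(-1.625) = -0.691406 < 0, so the root lies in [-1.625, -1.5]

+--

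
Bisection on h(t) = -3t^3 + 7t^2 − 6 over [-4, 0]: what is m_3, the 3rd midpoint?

-0.5

h(-2) = 46 > 0, so the root lies in [-2, 0]
h(-1) = 4 > 0, so the root lies in [-1, 0]
h(-0.5) = -3.875 < 0, so the root lies in [-1, -0.5]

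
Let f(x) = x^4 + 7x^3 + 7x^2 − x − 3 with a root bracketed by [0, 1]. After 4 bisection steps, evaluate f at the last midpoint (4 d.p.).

-0.0017

f(0.5) = -0.8125 < 0, so the root lies in [0.5, 1]
f(0.75) = 3.457031 > 0, so the root lies in [0.5, 0.75]
f(0.625) = 0.970947 > 0, so the root lies in [0.5, 0.625]
f(0.5625) = -0.0017 < 0, so the root lies in [0.5625, 0.625]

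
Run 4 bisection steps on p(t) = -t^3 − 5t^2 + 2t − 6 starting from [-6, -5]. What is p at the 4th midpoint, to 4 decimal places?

m = -5.5, p(m) = -1.875 (−); new bracket [-6, -5.5]
m = -5.75, p(m) = 7.296875 (+); new bracket [-5.75, -5.5]
m = -5.625, p(m) = 2.525391 (+); new bracket [-5.625, -5.5]
m = -5.5625, p(m) = 0.2795 (+); new bracket [-5.5625, -5.5]

0.2795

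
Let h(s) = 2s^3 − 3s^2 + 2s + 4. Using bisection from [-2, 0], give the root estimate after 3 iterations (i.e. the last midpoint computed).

h(-1) = -3 < 0, so the root lies in [-1, 0]
h(-0.5) = 2 > 0, so the root lies in [-1, -0.5]
h(-0.75) = -0.03125 < 0, so the root lies in [-0.75, -0.5]

-0.75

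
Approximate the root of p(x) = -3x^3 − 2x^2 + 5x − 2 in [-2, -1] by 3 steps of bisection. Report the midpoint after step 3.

p(-1.5) = -3.875 < 0, so the root lies in [-2, -1.5]
p(-1.75) = -0.796875 < 0, so the root lies in [-2, -1.75]
p(-1.875) = 1.369141 > 0, so the root lies in [-1.875, -1.75]

-1.875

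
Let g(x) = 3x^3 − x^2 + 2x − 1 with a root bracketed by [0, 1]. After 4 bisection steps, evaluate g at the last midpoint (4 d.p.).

-0.0652

m = 0.5, g(m) = 0.125 (+); new bracket [0, 0.5]
m = 0.25, g(m) = -0.515625 (−); new bracket [0.25, 0.5]
m = 0.375, g(m) = -0.232422 (−); new bracket [0.375, 0.5]
m = 0.4375, g(m) = -0.0652 (−); new bracket [0.4375, 0.5]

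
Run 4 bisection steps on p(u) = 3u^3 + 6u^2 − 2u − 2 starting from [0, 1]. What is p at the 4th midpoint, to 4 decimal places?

0.4358

u = 0.5 gives p = -1.125, negative; keep [0.5, 1]
u = 0.75 gives p = 1.140625, positive; keep [0.5, 0.75]
u = 0.625 gives p = -0.173828, negative; keep [0.625, 0.75]
u = 0.6875 gives p = 0.4358, positive; keep [0.625, 0.6875]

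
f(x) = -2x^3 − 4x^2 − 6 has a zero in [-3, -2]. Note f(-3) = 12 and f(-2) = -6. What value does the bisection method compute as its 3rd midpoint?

-2.375

midpoint -2.5: f = 0.25 > 0 → [-2.5, -2]
midpoint -2.25: f = -3.46875 < 0 → [-2.5, -2.25]
midpoint -2.375: f = -1.769531 < 0 → [-2.5, -2.375]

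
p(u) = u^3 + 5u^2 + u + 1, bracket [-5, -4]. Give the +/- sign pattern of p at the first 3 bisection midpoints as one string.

++-

m = -4.5, p(m) = 6.625 (+); new bracket [-5, -4.5]
m = -4.75, p(m) = 1.890625 (+); new bracket [-5, -4.75]
m = -4.875, p(m) = -0.904297 (−); new bracket [-4.875, -4.75]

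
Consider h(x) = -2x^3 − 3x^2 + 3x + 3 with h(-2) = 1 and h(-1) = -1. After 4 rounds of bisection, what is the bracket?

[-1.875, -1.8125]

x = -1.5 gives h = -1.5, negative; keep [-2, -1.5]
x = -1.75 gives h = -0.71875, negative; keep [-2, -1.75]
x = -1.875 gives h = 0.011719, positive; keep [-1.875, -1.75]
x = -1.8125 gives h = -0.3843, negative; keep [-1.875, -1.8125]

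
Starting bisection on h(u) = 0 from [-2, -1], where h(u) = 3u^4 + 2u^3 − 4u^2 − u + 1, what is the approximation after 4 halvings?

m = -1.5, h(m) = 1.9375 (+); new bracket [-1.5, -1]
m = -1.25, h(m) = -0.582031 (−); new bracket [-1.5, -1.25]
m = -1.375, h(m) = 0.33667 (+); new bracket [-1.375, -1.25]
m = -1.3125, h(m) = -0.1975 (−); new bracket [-1.375, -1.3125]

-1.3125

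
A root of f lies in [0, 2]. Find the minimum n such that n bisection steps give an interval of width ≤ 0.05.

6

Width after n steps is 2/2^n. Need 2^n ≥ 2/0.05 = 40.
2^5 = 32 < 40 ≤ 2^6 = 64, so n = 6.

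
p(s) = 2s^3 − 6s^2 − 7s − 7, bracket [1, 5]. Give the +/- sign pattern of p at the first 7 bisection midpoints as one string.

--+++-+

midpoint 3: p = -28 < 0 → [3, 5]
midpoint 4: p = -3 < 0 → [4, 5]
midpoint 4.5: p = 22.25 > 0 → [4, 4.5]
midpoint 4.25: p = 8.4062 > 0 → [4, 4.25]
midpoint 4.125: p = 2.4102 > 0 → [4, 4.125]
midpoint 4.0625: p = -0.3667 < 0 → [4.0625, 4.125]
midpoint 4.09375: p = 1.0036 > 0 → [4.0625, 4.09375]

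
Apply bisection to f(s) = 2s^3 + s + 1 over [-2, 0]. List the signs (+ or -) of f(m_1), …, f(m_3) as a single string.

-+-

s = -1 gives f = -2, negative; keep [-1, 0]
s = -0.5 gives f = 0.25, positive; keep [-1, -0.5]
s = -0.75 gives f = -0.59375, negative; keep [-0.75, -0.5]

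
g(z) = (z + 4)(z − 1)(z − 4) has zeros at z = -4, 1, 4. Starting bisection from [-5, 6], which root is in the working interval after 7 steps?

-4

z = 0.5 gives g = 7.875, positive; keep [-5, 0.5]
z = -2.25 gives g = 35.546875, positive; keep [-5, -2.25]
z = -3.625 gives g = 13.224609, positive; keep [-5, -3.625]
z = -4.3125 gives g = -13.8, negative; keep [-4.3125, -3.625]
z = -3.96875 gives g = 1.2373, positive; keep [-4.3125, -3.96875]
z = -4.140625 gives g = -5.8849, negative; keep [-4.140625, -3.96875]
z = -4.0546875 gives g = -2.2265, negative; keep [-4.0546875, -3.96875]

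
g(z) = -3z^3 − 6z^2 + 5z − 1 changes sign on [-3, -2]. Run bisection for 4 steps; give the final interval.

m = -2.5, g(m) = -4.125 (−); new bracket [-3, -2.5]
m = -2.75, g(m) = 2.265625 (+); new bracket [-2.75, -2.5]
m = -2.625, g(m) = -1.205078 (−); new bracket [-2.75, -2.625]
m = -2.6875, g(m) = 0.4592 (+); new bracket [-2.6875, -2.625]

[-2.6875, -2.625]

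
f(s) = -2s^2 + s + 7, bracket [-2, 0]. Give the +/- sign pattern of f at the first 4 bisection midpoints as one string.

midpoint -1: f = 4 > 0 → [-2, -1]
midpoint -1.5: f = 1 > 0 → [-2, -1.5]
midpoint -1.75: f = -0.875 < 0 → [-1.75, -1.5]
midpoint -1.625: f = 0.0938 > 0 → [-1.75, -1.625]

++-+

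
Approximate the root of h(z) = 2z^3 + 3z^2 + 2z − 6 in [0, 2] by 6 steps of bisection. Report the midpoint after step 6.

0.90625

m = 1, h(m) = 1 (+); new bracket [0, 1]
m = 0.5, h(m) = -4 (−); new bracket [0.5, 1]
m = 0.75, h(m) = -1.96875 (−); new bracket [0.75, 1]
m = 0.875, h(m) = -0.6133 (−); new bracket [0.875, 1]
m = 0.9375, h(m) = 0.1597 (+); new bracket [0.875, 0.9375]
m = 0.90625, h(m) = -0.235 (−); new bracket [0.90625, 0.9375]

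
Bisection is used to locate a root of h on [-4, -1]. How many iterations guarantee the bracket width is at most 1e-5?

Width after n steps is 3/2^n. Need 2^n ≥ 3/1e-5 = 300000.
2^18 = 262144 < 300000 ≤ 2^19 = 524288, so n = 19.

19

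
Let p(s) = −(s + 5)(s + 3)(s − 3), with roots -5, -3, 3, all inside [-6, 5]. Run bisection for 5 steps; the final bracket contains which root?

m = -0.5, p(m) = 39.375 (+); new bracket [-0.5, 5]
m = 2.25, p(m) = 28.546875 (+); new bracket [2.25, 5]
m = 3.625, p(m) = -35.712891 (−); new bracket [2.25, 3.625]
m = 2.9375, p(m) = 2.9456 (+); new bracket [2.9375, 3.625]
m = 3.28125, p(m) = -14.6297 (−); new bracket [2.9375, 3.28125]

3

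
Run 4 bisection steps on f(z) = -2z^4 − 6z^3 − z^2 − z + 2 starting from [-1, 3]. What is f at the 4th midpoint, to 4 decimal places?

midpoint 1: f = -8 < 0 → [-1, 1]
midpoint 0: f = 2 > 0 → [0, 1]
midpoint 0.5: f = 0.375 > 0 → [0.5, 1]
midpoint 0.75: f = -2.4766 < 0 → [0.5, 0.75]

-2.4766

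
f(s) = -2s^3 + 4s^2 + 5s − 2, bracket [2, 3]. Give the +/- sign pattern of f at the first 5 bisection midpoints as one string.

s = 2.5 gives f = 4.25, positive; keep [2.5, 3]
s = 2.75 gives f = 0.40625, positive; keep [2.75, 3]
s = 2.875 gives f = -2.089844, negative; keep [2.75, 2.875]
s = 2.8125 gives f = -0.7915, negative; keep [2.75, 2.8125]
s = 2.78125 gives f = -0.1802, negative; keep [2.75, 2.78125]

++---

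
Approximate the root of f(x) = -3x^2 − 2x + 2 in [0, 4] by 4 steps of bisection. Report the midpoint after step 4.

m = 2, f(m) = -14 (−); new bracket [0, 2]
m = 1, f(m) = -3 (−); new bracket [0, 1]
m = 0.5, f(m) = 0.25 (+); new bracket [0.5, 1]
m = 0.75, f(m) = -1.1875 (−); new bracket [0.5, 0.75]

0.75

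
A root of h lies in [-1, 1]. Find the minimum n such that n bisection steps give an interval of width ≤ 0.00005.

16

Width after n steps is 2/2^n. Need 2^n ≥ 2/0.00005 = 40000.
2^15 = 32768 < 40000 ≤ 2^16 = 65536, so n = 16.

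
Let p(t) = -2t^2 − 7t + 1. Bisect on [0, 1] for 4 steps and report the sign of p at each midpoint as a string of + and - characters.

--+-

m = 0.5, p(m) = -3 (−); new bracket [0, 0.5]
m = 0.25, p(m) = -0.875 (−); new bracket [0, 0.25]
m = 0.125, p(m) = 0.09375 (+); new bracket [0.125, 0.25]
m = 0.1875, p(m) = -0.3828 (−); new bracket [0.125, 0.1875]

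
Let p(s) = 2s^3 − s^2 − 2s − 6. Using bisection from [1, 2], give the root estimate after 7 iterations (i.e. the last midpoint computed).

1.8828125

m = 1.5, p(m) = -4.5 (−); new bracket [1.5, 2]
m = 1.75, p(m) = -1.84375 (−); new bracket [1.75, 2]
m = 1.875, p(m) = -0.082031 (−); new bracket [1.875, 2]
m = 1.9375, p(m) = 0.9175 (+); new bracket [1.875, 1.9375]
m = 1.90625, p(m) = 0.4075 (+); new bracket [1.875, 1.90625]
m = 1.890625, p(m) = 0.1602 (+); new bracket [1.875, 1.890625]
m = 1.8828125, p(m) = 0.0385 (+); new bracket [1.875, 1.8828125]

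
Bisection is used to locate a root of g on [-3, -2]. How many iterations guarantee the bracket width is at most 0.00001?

Width after n steps is 1/2^n. Need 2^n ≥ 1/0.00001 = 100000.
2^16 = 65536 < 100000 ≤ 2^17 = 131072, so n = 17.

17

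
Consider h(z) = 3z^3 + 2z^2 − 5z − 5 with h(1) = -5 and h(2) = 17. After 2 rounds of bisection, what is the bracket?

h(1.5) = 2.125 > 0, so the root lies in [1, 1.5]
h(1.25) = -2.265625 < 0, so the root lies in [1.25, 1.5]

[1.25, 1.5]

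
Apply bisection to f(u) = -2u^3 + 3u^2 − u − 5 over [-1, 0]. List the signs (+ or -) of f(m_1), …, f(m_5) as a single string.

midpoint -0.5: f = -3.5 < 0 → [-1, -0.5]
midpoint -0.75: f = -1.71875 < 0 → [-1, -0.75]
midpoint -0.875: f = -0.488281 < 0 → [-1, -0.875]
midpoint -0.9375: f = 0.2222 > 0 → [-0.9375, -0.875]
midpoint -0.90625: f = -0.1413 < 0 → [-0.9375, -0.90625]

---+-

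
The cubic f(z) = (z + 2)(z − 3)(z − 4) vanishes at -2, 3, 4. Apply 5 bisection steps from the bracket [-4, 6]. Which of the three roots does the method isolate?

-2

midpoint 1: f = 18 > 0 → [-4, 1]
midpoint -1.5: f = 12.375 > 0 → [-4, -1.5]
midpoint -2.75: f = -29.109375 < 0 → [-2.75, -1.5]
midpoint -2.125: f = -3.9238 < 0 → [-2.125, -1.5]
midpoint -1.8125: f = 5.2449 > 0 → [-2.125, -1.8125]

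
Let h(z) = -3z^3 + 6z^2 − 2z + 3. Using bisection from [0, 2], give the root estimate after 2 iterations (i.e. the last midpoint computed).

m = 1, h(m) = 4 (+); new bracket [1, 2]
m = 1.5, h(m) = 3.375 (+); new bracket [1.5, 2]

1.5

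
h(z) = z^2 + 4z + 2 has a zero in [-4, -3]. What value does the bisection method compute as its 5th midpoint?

z = -3.5 gives h = 0.25, positive; keep [-3.5, -3]
z = -3.25 gives h = -0.4375, negative; keep [-3.5, -3.25]
z = -3.375 gives h = -0.109375, negative; keep [-3.5, -3.375]
z = -3.4375 gives h = 0.0664, positive; keep [-3.4375, -3.375]
z = -3.40625 gives h = -0.0225, negative; keep [-3.4375, -3.40625]

-3.40625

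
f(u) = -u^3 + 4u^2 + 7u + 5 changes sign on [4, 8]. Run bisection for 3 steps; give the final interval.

u = 6 gives f = -25, negative; keep [4, 6]
u = 5 gives f = 15, positive; keep [5, 6]
u = 5.5 gives f = -1.875, negative; keep [5, 5.5]

[5, 5.5]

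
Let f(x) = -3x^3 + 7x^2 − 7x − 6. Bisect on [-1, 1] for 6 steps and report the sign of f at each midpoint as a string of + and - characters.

--++++

x = 0 gives f = -6, negative; keep [-1, 0]
x = -0.5 gives f = -0.375, negative; keep [-1, -0.5]
x = -0.75 gives f = 4.453125, positive; keep [-0.75, -0.5]
x = -0.625 gives f = 1.8418, positive; keep [-0.625, -0.5]
x = -0.5625 gives f = 0.6863, positive; keep [-0.5625, -0.5]
x = -0.53125 gives f = 0.1441, positive; keep [-0.53125, -0.5]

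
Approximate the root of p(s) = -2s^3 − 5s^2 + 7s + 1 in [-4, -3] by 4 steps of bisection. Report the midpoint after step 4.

p(-3.5) = 1 > 0, so the root lies in [-3.5, -3]
p(-3.25) = -5.90625 < 0, so the root lies in [-3.5, -3.25]
p(-3.375) = -2.691406 < 0, so the root lies in [-3.5, -3.375]
p(-3.4375) = -0.9067 < 0, so the root lies in [-3.5, -3.4375]

-3.4375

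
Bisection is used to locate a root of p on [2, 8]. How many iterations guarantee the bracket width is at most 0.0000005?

Width after n steps is 6/2^n. Need 2^n ≥ 6/0.0000005 = 12000000.
2^23 = 8388608 < 12000000 ≤ 2^24 = 16777216, so n = 24.

24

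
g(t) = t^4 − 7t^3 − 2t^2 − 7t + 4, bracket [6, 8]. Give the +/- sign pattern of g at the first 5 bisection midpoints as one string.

g(7) = -143 < 0, so the root lies in [7, 8]
g(7.5) = 49.9375 > 0, so the root lies in [7, 7.5]
g(7.25) = -56.605469 < 0, so the root lies in [7.25, 7.5]
g(7.375) = -5.9822 < 0, so the root lies in [7.375, 7.5]
g(7.4375) = 21.2991 > 0, so the root lies in [7.375, 7.4375]

-+--+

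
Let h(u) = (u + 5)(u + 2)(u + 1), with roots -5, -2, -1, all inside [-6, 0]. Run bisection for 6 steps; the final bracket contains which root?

h(-3) = 4 > 0, so the root lies in [-6, -3]
h(-4.5) = 4.375 > 0, so the root lies in [-6, -4.5]
h(-5.25) = -3.453125 < 0, so the root lies in [-5.25, -4.5]
h(-4.875) = 1.3926 > 0, so the root lies in [-5.25, -4.875]
h(-5.0625) = -0.7776 < 0, so the root lies in [-5.0625, -4.875]
h(-4.96875) = 0.3682 > 0, so the root lies in [-5.0625, -4.96875]

-5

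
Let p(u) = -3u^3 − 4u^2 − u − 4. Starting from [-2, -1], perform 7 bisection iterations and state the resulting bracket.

m = -1.5, p(m) = -1.375 (−); new bracket [-2, -1.5]
m = -1.75, p(m) = 1.578125 (+); new bracket [-1.75, -1.5]
m = -1.625, p(m) = -0.064453 (−); new bracket [-1.75, -1.625]
m = -1.6875, p(m) = 0.7131 (+); new bracket [-1.6875, -1.625]
m = -1.65625, p(m) = 0.3137 (+); new bracket [-1.65625, -1.625]
m = -1.640625, p(m) = 0.122 (+); new bracket [-1.640625, -1.625]
m = -1.6328125, p(m) = 0.0281 (+); new bracket [-1.6328125, -1.625]

[-1.6328125, -1.625]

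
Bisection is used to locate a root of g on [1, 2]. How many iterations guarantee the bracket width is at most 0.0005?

Width after n steps is 1/2^n. Need 2^n ≥ 1/0.0005 = 2000.
2^10 = 1024 < 2000 ≤ 2^11 = 2048, so n = 11.

11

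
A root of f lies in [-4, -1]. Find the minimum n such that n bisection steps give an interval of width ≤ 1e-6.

22

Width after n steps is 3/2^n. Need 2^n ≥ 3/1e-6 = 3000000.
2^21 = 2097152 < 3000000 ≤ 2^22 = 4194304, so n = 22.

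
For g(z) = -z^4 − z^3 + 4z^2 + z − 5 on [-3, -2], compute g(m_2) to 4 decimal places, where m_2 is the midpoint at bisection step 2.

g(-2.5) = -5.9375 < 0, so the root lies in [-2.5, -2]
g(-2.25) = -1.238281 < 0, so the root lies in [-2.25, -2]

-1.2383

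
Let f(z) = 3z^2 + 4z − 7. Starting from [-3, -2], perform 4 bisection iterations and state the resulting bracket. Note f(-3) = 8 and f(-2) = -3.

[-2.375, -2.3125]

midpoint -2.5: f = 1.75 > 0 → [-2.5, -2]
midpoint -2.25: f = -0.8125 < 0 → [-2.5, -2.25]
midpoint -2.375: f = 0.421875 > 0 → [-2.375, -2.25]
midpoint -2.3125: f = -0.207 < 0 → [-2.375, -2.3125]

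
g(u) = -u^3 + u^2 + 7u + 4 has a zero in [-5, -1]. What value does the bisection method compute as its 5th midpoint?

-1.625

midpoint -3: g = 19 > 0 → [-3, -1]
midpoint -2: g = 2 > 0 → [-2, -1]
midpoint -1.5: g = -0.875 < 0 → [-2, -1.5]
midpoint -1.75: g = 0.1719 > 0 → [-1.75, -1.5]
midpoint -1.625: g = -0.4434 < 0 → [-1.75, -1.625]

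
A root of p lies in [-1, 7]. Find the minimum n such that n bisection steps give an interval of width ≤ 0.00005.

18

Width after n steps is 8/2^n. Need 2^n ≥ 8/0.00005 = 160000.
2^17 = 131072 < 160000 ≤ 2^18 = 262144, so n = 18.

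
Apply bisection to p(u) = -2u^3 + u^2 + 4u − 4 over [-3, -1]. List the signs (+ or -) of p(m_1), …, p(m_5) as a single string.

p(-2) = 8 > 0, so the root lies in [-2, -1]
p(-1.5) = -1 < 0, so the root lies in [-2, -1.5]
p(-1.75) = 2.78125 > 0, so the root lies in [-1.75, -1.5]
p(-1.625) = 0.7227 > 0, so the root lies in [-1.625, -1.5]
p(-1.5625) = -0.1792 < 0, so the root lies in [-1.625, -1.5625]

+-++-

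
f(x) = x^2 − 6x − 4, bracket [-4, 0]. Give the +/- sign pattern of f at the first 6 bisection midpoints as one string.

x = -2 gives f = 12, positive; keep [-2, 0]
x = -1 gives f = 3, positive; keep [-1, 0]
x = -0.5 gives f = -0.75, negative; keep [-1, -0.5]
x = -0.75 gives f = 1.0625, positive; keep [-0.75, -0.5]
x = -0.625 gives f = 0.1406, positive; keep [-0.625, -0.5]
x = -0.5625 gives f = -0.3086, negative; keep [-0.625, -0.5625]

++-++-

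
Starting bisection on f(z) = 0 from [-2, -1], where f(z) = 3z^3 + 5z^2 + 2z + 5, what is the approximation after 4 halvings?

-1.8125

m = -1.5, f(m) = 3.125 (+); new bracket [-2, -1.5]
m = -1.75, f(m) = 0.734375 (+); new bracket [-2, -1.75]
m = -1.875, f(m) = -0.947266 (−); new bracket [-1.875, -1.75]
m = -1.8125, f(m) = -0.0623 (−); new bracket [-1.8125, -1.75]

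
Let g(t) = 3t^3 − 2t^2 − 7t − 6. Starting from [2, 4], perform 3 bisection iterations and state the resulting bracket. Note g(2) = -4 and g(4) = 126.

[2, 2.25]

t = 3 gives g = 36, positive; keep [2, 3]
t = 2.5 gives g = 10.875, positive; keep [2, 2.5]
t = 2.25 gives g = 2.296875, positive; keep [2, 2.25]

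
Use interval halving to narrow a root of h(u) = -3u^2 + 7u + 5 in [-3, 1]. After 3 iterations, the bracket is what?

[-1, -0.5]

h(-1) = -5 < 0, so the root lies in [-1, 1]
h(0) = 5 > 0, so the root lies in [-1, 0]
h(-0.5) = 0.75 > 0, so the root lies in [-1, -0.5]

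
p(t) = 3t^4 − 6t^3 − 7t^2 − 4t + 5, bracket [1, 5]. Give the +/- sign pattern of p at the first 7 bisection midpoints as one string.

m = 3, p(m) = 11 (+); new bracket [1, 3]
m = 2, p(m) = -31 (−); new bracket [2, 3]
m = 2.5, p(m) = -25.3125 (−); new bracket [2.5, 3]
m = 2.75, p(m) = -12.1445 (−); new bracket [2.75, 3]
m = 2.875, p(m) = -1.9797 (−); new bracket [2.875, 3]
m = 2.9375, p(m) = 4.1373 (+); new bracket [2.875, 2.9375]
m = 2.90625, p(m) = 0.9882 (+); new bracket [2.875, 2.90625]

+----++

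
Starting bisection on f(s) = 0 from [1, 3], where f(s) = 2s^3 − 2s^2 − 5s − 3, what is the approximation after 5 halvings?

2.3125

m = 2, f(m) = -5 (−); new bracket [2, 3]
m = 2.5, f(m) = 3.25 (+); new bracket [2, 2.5]
m = 2.25, f(m) = -1.59375 (−); new bracket [2.25, 2.5]
m = 2.375, f(m) = 0.6367 (+); new bracket [2.25, 2.375]
m = 2.3125, f(m) = -0.5249 (−); new bracket [2.3125, 2.375]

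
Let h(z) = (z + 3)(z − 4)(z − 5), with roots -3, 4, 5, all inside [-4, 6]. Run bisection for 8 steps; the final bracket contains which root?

z = 1 gives h = 48, positive; keep [-4, 1]
z = -1.5 gives h = 53.625, positive; keep [-4, -1.5]
z = -2.75 gives h = 13.078125, positive; keep [-4, -2.75]
z = -3.375 gives h = -23.1621, negative; keep [-3.375, -2.75]
z = -3.0625 gives h = -3.5588, negative; keep [-3.0625, -2.75]
z = -2.90625 gives h = 5.119, positive; keep [-3.0625, -2.90625]
z = -2.984375 gives h = 0.8713, positive; keep [-3.0625, -2.984375]
z = -3.0234375 gives h = -1.3208, negative; keep [-3.0234375, -2.984375]

-3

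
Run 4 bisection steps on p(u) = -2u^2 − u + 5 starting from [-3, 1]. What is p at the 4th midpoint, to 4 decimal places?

u = -1 gives p = 4, positive; keep [-3, -1]
u = -2 gives p = -1, negative; keep [-2, -1]
u = -1.5 gives p = 2, positive; keep [-2, -1.5]
u = -1.75 gives p = 0.625, positive; keep [-2, -1.75]

0.6250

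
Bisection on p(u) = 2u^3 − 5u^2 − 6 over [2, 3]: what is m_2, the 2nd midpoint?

2.75

m = 2.5, p(m) = -6 (−); new bracket [2.5, 3]
m = 2.75, p(m) = -2.21875 (−); new bracket [2.75, 3]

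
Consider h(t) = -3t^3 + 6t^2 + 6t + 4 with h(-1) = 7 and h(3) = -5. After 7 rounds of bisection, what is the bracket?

h(1) = 13 > 0, so the root lies in [1, 3]
h(2) = 16 > 0, so the root lies in [2, 3]
h(2.5) = 9.625 > 0, so the root lies in [2.5, 3]
h(2.75) = 3.4844 > 0, so the root lies in [2.75, 3]
h(2.875) = -0.4473 < 0, so the root lies in [2.75, 2.875]
h(2.8125) = 1.594 > 0, so the root lies in [2.8125, 2.875]
h(2.84375) = 0.5925 > 0, so the root lies in [2.84375, 2.875]

[2.84375, 2.875]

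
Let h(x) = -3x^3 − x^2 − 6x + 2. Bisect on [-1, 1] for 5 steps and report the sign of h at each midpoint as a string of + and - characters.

+-+--

h(0) = 2 > 0, so the root lies in [0, 1]
h(0.5) = -1.625 < 0, so the root lies in [0, 0.5]
h(0.25) = 0.390625 > 0, so the root lies in [0.25, 0.5]
h(0.375) = -0.5488 < 0, so the root lies in [0.25, 0.375]
h(0.3125) = -0.0642 < 0, so the root lies in [0.25, 0.3125]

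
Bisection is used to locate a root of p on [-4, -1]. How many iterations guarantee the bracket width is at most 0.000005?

20

Width after n steps is 3/2^n. Need 2^n ≥ 3/0.000005 = 600000.
2^19 = 524288 < 600000 ≤ 2^20 = 1048576, so n = 20.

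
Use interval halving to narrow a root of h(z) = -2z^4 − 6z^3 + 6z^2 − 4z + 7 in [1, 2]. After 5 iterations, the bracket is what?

m = 1.5, h(m) = -15.875 (−); new bracket [1, 1.5]
m = 1.25, h(m) = -5.226562 (−); new bracket [1, 1.25]
m = 1.125, h(m) = -1.652832 (−); new bracket [1, 1.125]
m = 1.0625, h(m) = -0.2222 (−); new bracket [1, 1.0625]
m = 1.03125, h(m) = 0.4136 (+); new bracket [1.03125, 1.0625]

[1.03125, 1.0625]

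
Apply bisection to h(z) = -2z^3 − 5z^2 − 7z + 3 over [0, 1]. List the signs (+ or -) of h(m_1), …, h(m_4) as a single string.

-+-+

midpoint 0.5: h = -2 < 0 → [0, 0.5]
midpoint 0.25: h = 0.90625 > 0 → [0.25, 0.5]
midpoint 0.375: h = -0.433594 < 0 → [0.25, 0.375]
midpoint 0.3125: h = 0.2632 > 0 → [0.3125, 0.375]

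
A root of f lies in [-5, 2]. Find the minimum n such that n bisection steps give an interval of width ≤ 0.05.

Width after n steps is 7/2^n. Need 2^n ≥ 7/0.05 = 140.
2^7 = 128 < 140 ≤ 2^8 = 256, so n = 8.

8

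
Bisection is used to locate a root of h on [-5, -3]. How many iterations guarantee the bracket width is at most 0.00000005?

Width after n steps is 2/2^n. Need 2^n ≥ 2/0.00000005 = 40000000.
2^25 = 33554432 < 40000000 ≤ 2^26 = 67108864, so n = 26.

26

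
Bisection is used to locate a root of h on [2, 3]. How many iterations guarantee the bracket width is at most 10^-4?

14

Width after n steps is 1/2^n. Need 2^n ≥ 1/10^-4 = 10000.
2^13 = 8192 < 10000 ≤ 2^14 = 16384, so n = 14.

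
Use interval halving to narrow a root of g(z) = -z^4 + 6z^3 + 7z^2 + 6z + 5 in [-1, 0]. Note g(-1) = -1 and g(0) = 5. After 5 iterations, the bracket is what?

[-0.9375, -0.90625]

midpoint -0.5: g = 2.9375 > 0 → [-1, -0.5]
midpoint -0.75: g = 1.589844 > 0 → [-1, -0.75]
midpoint -0.875: g = 0.503662 > 0 → [-1, -0.875]
midpoint -0.9375: g = -0.189 < 0 → [-0.9375, -0.875]
midpoint -0.90625: g = 0.1712 > 0 → [-0.9375, -0.90625]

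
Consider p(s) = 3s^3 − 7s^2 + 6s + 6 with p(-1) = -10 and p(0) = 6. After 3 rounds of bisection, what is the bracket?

p(-0.5) = 0.875 > 0, so the root lies in [-1, -0.5]
p(-0.75) = -3.703125 < 0, so the root lies in [-0.75, -0.5]
p(-0.625) = -1.216797 < 0, so the root lies in [-0.625, -0.5]

[-0.625, -0.5]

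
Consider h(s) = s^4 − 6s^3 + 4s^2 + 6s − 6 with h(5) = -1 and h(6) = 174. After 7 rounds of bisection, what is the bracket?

[5.0078125, 5.015625]

m = 5.5, h(m) = 64.8125 (+); new bracket [5, 5.5]
m = 5.25, h(m) = 27.222656 (+); new bracket [5, 5.25]
m = 5.125, h(m) = 12.027588 (+); new bracket [5, 5.125]
m = 5.0625, h(m) = 5.2534 (+); new bracket [5, 5.0625]
m = 5.03125, h(m) = 2.0629 (+); new bracket [5, 5.03125]
m = 5.015625, h(m) = 0.5157 (+); new bracket [5, 5.015625]
m = 5.0078125, h(m) = -0.2461 (−); new bracket [5.0078125, 5.015625]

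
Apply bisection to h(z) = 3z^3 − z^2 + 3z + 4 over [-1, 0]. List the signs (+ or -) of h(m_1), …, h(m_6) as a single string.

m = -0.5, h(m) = 1.875 (+); new bracket [-1, -0.5]
m = -0.75, h(m) = -0.078125 (−); new bracket [-0.75, -0.5]
m = -0.625, h(m) = 1.001953 (+); new bracket [-0.75, -0.625]
m = -0.6875, h(m) = 0.49 (+); new bracket [-0.75, -0.6875]
m = -0.71875, h(m) = 0.2132 (+); new bracket [-0.75, -0.71875]
m = -0.734375, h(m) = 0.0694 (+); new bracket [-0.75, -0.734375]

+-++++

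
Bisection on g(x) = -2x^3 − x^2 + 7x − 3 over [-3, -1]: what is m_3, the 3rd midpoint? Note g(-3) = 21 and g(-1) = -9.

x = -2 gives g = -5, negative; keep [-3, -2]
x = -2.5 gives g = 4.5, positive; keep [-2.5, -2]
x = -2.25 gives g = -1.03125, negative; keep [-2.5, -2.25]

-2.25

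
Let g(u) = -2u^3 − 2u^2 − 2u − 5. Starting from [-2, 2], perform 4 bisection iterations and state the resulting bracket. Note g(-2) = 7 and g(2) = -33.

[-1.5, -1.25]

u = 0 gives g = -5, negative; keep [-2, 0]
u = -1 gives g = -3, negative; keep [-2, -1]
u = -1.5 gives g = 0.25, positive; keep [-1.5, -1]
u = -1.25 gives g = -1.7188, negative; keep [-1.5, -1.25]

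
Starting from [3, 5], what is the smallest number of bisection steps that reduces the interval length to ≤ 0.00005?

Width after n steps is 2/2^n. Need 2^n ≥ 2/0.00005 = 40000.
2^15 = 32768 < 40000 ≤ 2^16 = 65536, so n = 16.

16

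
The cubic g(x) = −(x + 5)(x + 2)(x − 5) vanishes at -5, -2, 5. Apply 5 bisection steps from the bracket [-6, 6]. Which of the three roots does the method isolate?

m = 0, g(m) = 50 (+); new bracket [0, 6]
m = 3, g(m) = 80 (+); new bracket [3, 6]
m = 4.5, g(m) = 30.875 (+); new bracket [4.5, 6]
m = 5.25, g(m) = -18.5781 (−); new bracket [4.5, 5.25]
m = 4.875, g(m) = 8.4863 (+); new bracket [4.875, 5.25]

5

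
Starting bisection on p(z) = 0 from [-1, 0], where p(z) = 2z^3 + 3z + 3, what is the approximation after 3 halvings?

z = -0.5 gives p = 1.25, positive; keep [-1, -0.5]
z = -0.75 gives p = -0.09375, negative; keep [-0.75, -0.5]
z = -0.625 gives p = 0.636719, positive; keep [-0.75, -0.625]

-0.625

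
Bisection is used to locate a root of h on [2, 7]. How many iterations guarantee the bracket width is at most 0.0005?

Width after n steps is 5/2^n. Need 2^n ≥ 5/0.0005 = 10000.
2^13 = 8192 < 10000 ≤ 2^14 = 16384, so n = 14.

14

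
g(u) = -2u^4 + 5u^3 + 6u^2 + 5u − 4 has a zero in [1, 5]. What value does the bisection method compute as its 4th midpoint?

3.75

u = 3 gives g = 38, positive; keep [3, 5]
u = 4 gives g = -80, negative; keep [3, 4]
u = 3.5 gives g = 1.25, positive; keep [3.5, 4]
u = 3.75 gives g = -32.7109, negative; keep [3.5, 3.75]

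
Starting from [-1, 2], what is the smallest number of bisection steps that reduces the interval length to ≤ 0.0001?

Width after n steps is 3/2^n. Need 2^n ≥ 3/0.0001 = 30000.
2^14 = 16384 < 30000 ≤ 2^15 = 32768, so n = 15.

15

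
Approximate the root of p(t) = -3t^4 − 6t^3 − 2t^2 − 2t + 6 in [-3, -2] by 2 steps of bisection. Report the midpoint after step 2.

-2.25

p(-2.5) = -24.9375 < 0, so the root lies in [-2.5, -2]
p(-2.25) = -8.167969 < 0, so the root lies in [-2.25, -2]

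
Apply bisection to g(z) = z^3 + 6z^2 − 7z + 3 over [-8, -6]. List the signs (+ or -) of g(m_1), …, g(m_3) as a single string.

+--

m = -7, g(m) = 3 (+); new bracket [-8, -7]
m = -7.5, g(m) = -28.875 (−); new bracket [-7.5, -7]
m = -7.25, g(m) = -11.953125 (−); new bracket [-7.25, -7]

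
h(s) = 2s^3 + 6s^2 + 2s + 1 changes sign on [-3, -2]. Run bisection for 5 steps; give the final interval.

[-2.71875, -2.6875]

h(-2.5) = 2.25 > 0, so the root lies in [-3, -2.5]
h(-2.75) = -0.71875 < 0, so the root lies in [-2.75, -2.5]
h(-2.625) = 0.917969 > 0, so the root lies in [-2.75, -2.625]
h(-2.6875) = 0.1392 > 0, so the root lies in [-2.75, -2.6875]
h(-2.71875) = -0.2797 < 0, so the root lies in [-2.71875, -2.6875]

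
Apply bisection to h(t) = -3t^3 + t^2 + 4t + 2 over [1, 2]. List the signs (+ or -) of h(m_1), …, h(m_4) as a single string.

+---

m = 1.5, h(m) = 0.125 (+); new bracket [1.5, 2]
m = 1.75, h(m) = -4.015625 (−); new bracket [1.5, 1.75]
m = 1.625, h(m) = -1.732422 (−); new bracket [1.5, 1.625]
m = 1.5625, h(m) = -0.7527 (−); new bracket [1.5, 1.5625]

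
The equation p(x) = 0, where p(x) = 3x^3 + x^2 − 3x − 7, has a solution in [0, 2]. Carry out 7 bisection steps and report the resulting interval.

[1.453125, 1.46875]

x = 1 gives p = -6, negative; keep [1, 2]
x = 1.5 gives p = 0.875, positive; keep [1, 1.5]
x = 1.25 gives p = -3.328125, negative; keep [1.25, 1.5]
x = 1.375 gives p = -1.4355, negative; keep [1.375, 1.5]
x = 1.4375 gives p = -0.3347, negative; keep [1.4375, 1.5]
x = 1.46875 gives p = 0.2563, positive; keep [1.4375, 1.46875]
x = 1.453125 gives p = -0.0427, negative; keep [1.453125, 1.46875]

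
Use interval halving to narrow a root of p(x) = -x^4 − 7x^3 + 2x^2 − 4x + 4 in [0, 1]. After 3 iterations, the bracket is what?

m = 0.5, p(m) = 1.5625 (+); new bracket [0.5, 1]
m = 0.75, p(m) = -1.144531 (−); new bracket [0.5, 0.75]
m = 0.625, p(m) = 0.419678 (+); new bracket [0.625, 0.75]

[0.625, 0.75]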